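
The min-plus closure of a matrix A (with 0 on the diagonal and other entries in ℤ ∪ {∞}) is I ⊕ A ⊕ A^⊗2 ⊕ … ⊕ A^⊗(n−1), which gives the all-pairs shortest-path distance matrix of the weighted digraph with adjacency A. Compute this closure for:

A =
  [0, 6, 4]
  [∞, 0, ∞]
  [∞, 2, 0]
Closure =
  [0, 6, 4]
  [∞, 0, ∞]
  [∞, 2, 0]

This is the Floyd-Warshall all-pairs shortest-path computation. For each intermediate vertex k = 0, 1, …, 2, update dist[i][j] ← min(dist[i][j], dist[i][k] + dist[k][j]). The final matrix gives, for each (i, j), the minimum total weight of any directed path from i to j (possibly empty when i = j).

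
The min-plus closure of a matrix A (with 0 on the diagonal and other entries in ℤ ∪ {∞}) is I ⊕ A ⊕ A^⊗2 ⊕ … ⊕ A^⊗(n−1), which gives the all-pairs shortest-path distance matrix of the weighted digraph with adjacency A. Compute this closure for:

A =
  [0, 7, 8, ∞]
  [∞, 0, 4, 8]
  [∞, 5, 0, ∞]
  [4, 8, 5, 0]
Closure =
  [0, 7, 8, 15]
  [12, 0, 4, 8]
  [17, 5, 0, 13]
  [4, 8, 5, 0]

This is the Floyd-Warshall all-pairs shortest-path computation. For each intermediate vertex k = 0, 1, …, 3, update dist[i][j] ← min(dist[i][j], dist[i][k] + dist[k][j]). The final matrix gives, for each (i, j), the minimum total weight of any directed path from i to j (possibly empty when i = j).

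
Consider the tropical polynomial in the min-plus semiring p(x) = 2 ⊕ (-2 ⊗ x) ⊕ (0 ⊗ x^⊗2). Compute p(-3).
p(-3) = -6

A tropical monomial a ⊗ x^⊗i evaluates to a + i · x. Evaluating each term at x = -3:
  Term 0 contributes 2 + 0 · -3 = 2
  Term 1 contributes -2 + 1 · -3 = -5
  Term 2 contributes 0 + 2 · -3 = -6
p(-3) = ⊕ of these = min[2, -5, -6] = -6.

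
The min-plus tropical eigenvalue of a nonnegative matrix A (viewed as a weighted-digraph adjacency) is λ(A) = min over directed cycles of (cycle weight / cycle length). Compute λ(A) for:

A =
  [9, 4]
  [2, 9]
λ(A) = 3

Enumerate directed cycles and compute their means (weight / length). Sample:
  cycle 0 → 0: weight = 9, length = 1, mean = 9/1 ≈ 9.000
  cycle 1 → 1: weight = 9, length = 1, mean = 9/1 ≈ 9.000
  cycle 0 → 1 → 0: weight = 6, length = 2, mean = 6/2 ≈ 3.000
  cycle 1 → 0 → 1: weight = 6, length = 2, mean = 6/2 ≈ 3.000
Minimum mean = 3.000, attained e.g. along the cycle 0 → 1 → 0 with weight 6 and length 2. So λ(A) = 6/2 = 3.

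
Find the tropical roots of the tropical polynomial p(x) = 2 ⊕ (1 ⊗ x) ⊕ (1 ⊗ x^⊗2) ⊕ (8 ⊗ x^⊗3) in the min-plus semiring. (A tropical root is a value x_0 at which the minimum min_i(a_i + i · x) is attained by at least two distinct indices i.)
Roots: {-7, 0, 1}

Each tropical root is a break point of the lower envelope of the lines y = a_i + i · x (there are 4 lines, with slopes 0, 1, ..., 3). Only the lines that attain the minimum somewhere contribute to roots; other lines are dominated. Here the surviving (envelope) indices are i = 3, i = 2, i = 1, i = 0.
Intersections between consecutive envelope lines give the roots: for adjacent envelope indices i < j the intersection is x = (a_i − a_j) / (j − i). Reading off the sorted break points: {-7, 0, 1}.
Verification: at each break x_0, at least two indices attain the minimum of min_i(a_i + i · x_0).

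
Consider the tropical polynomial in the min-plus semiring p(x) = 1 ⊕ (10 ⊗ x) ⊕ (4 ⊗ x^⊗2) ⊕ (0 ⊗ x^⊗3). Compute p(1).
p(1) = 1

A tropical monomial a ⊗ x^⊗i evaluates to a + i · x. Evaluating each term at x = 1:
  Term 0 contributes 1 + 0 · 1 = 1
  Term 1 contributes 10 + 1 · 1 = 11
  Term 2 contributes 4 + 2 · 1 = 6
  Term 3 contributes 0 + 3 · 1 = 3
p(1) = ⊕ of these = min[1, 11, 6, 3] = 1.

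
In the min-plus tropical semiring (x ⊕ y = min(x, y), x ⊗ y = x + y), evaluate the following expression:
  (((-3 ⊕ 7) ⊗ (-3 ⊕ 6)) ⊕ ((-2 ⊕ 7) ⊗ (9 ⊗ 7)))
(((-3 ⊕ 7) ⊗ (-3 ⊕ 6)) ⊕ ((-2 ⊕ 7) ⊗ (9 ⊗ 7))) = -6

Expand innermost to outermost. Recall ⊕ takes the minimum of its arguments and ⊗ takes their sum. Working out the expression (((-3 ⊕ 7) ⊗ (-3 ⊕ 6)) ⊕ ((-2 ⊕ 7) ⊗ (9 ⊗ 7))) gives -6.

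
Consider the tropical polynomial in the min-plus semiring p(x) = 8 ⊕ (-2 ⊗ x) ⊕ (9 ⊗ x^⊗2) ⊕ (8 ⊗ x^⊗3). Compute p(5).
p(5) = 3

A tropical monomial a ⊗ x^⊗i evaluates to a + i · x. Evaluating each term at x = 5:
  Term 0 contributes 8 + 0 · 5 = 8
  Term 1 contributes -2 + 1 · 5 = 3
  Term 2 contributes 9 + 2 · 5 = 19
  Term 3 contributes 8 + 3 · 5 = 23
p(5) = ⊕ of these = min[8, 3, 19, 23] = 3.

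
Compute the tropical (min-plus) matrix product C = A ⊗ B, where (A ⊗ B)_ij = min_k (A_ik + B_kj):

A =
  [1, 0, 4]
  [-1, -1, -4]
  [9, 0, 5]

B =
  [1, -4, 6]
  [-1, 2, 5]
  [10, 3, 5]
A ⊗ B =
  [-1, -3, 5]
  [-2, -5, 1]
  [-1, 2, 5]

Apply the min-plus product entry-by-entry:
  C[0][0] = min over k of (A[0][0] + B[0][0] = 1 + 1 = 2, A[0][1] + B[1][0] = 0 + -1 = -1, A[0][2] + B[2][0] = 4 + 10 = 14) = -1 (attained at k = 1)
  C[0][1] = min over k of (A[0][0] + B[0][1] = 1 + -4 = -3, A[0][1] + B[1][1] = 0 + 2 = 2, A[0][2] + B[2][1] = 4 + 3 = 7) = -3 (attained at k = 0)
  C[0][2] = min over k of (A[0][0] + B[0][2] = 1 + 6 = 7, A[0][1] + B[1][2] = 0 + 5 = 5, A[0][2] + B[2][2] = 4 + 5 = 9) = 5 (attained at k = 1)
  C[1][0] = min over k of (A[1][0] + B[0][0] = -1 + 1 = 0, A[1][1] + B[1][0] = -1 + -1 = -2, A[1][2] + B[2][0] = -4 + 10 = 6) = -2 (attained at k = 1)
  C[1][1] = min over k of (A[1][0] + B[0][1] = -1 + -4 = -5, A[1][1] + B[1][1] = -1 + 2 = 1, A[1][2] + B[2][1] = -4 + 3 = -1) = -5 (attained at k = 0)
  C[1][2] = min over k of (A[1][0] + B[0][2] = -1 + 6 = 5, A[1][1] + B[1][2] = -1 + 5 = 4, A[1][2] + B[2][2] = -4 + 5 = 1) = 1 (attained at k = 2)
  C[2][0] = min over k of (A[2][0] + B[0][0] = 9 + 1 = 10, A[2][1] + B[1][0] = 0 + -1 = -1, A[2][2] + B[2][0] = 5 + 10 = 15) = -1 (attained at k = 1)
  C[2][1] = min over k of (A[2][0] + B[0][1] = 9 + -4 = 5, A[2][1] + B[1][1] = 0 + 2 = 2, A[2][2] + B[2][1] = 5 + 3 = 8) = 2 (attained at k = 1)
  C[2][2] = min over k of (A[2][0] + B[0][2] = 9 + 6 = 15, A[2][1] + B[1][2] = 0 + 5 = 5, A[2][2] + B[2][2] = 5 + 5 = 10) = 5 (attained at k = 1)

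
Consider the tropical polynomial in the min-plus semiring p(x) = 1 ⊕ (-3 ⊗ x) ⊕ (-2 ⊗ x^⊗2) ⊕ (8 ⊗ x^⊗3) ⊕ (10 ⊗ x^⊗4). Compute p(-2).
p(-2) = -6

A tropical monomial a ⊗ x^⊗i evaluates to a + i · x. Evaluating each term at x = -2:
  Term 0 contributes 1 + 0 · -2 = 1
  Term 1 contributes -3 + 1 · -2 = -5
  Term 2 contributes -2 + 2 · -2 = -6
  Term 3 contributes 8 + 3 · -2 = 2
  Term 4 contributes 10 + 4 · -2 = 2
p(-2) = ⊕ of these = min[1, -5, -6, 2, 2] = -6.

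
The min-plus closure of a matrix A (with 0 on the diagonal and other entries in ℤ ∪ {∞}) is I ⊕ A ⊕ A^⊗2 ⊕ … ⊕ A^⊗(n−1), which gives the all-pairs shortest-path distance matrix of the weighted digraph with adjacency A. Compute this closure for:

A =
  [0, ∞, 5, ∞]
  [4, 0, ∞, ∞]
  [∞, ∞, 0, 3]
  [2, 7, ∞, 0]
Closure =
  [0, 15, 5, 8]
  [4, 0, 9, 12]
  [5, 10, 0, 3]
  [2, 7, 7, 0]

This is the Floyd-Warshall all-pairs shortest-path computation. For each intermediate vertex k = 0, 1, …, 3, update dist[i][j] ← min(dist[i][j], dist[i][k] + dist[k][j]). The final matrix gives, for each (i, j), the minimum total weight of any directed path from i to j (possibly empty when i = j).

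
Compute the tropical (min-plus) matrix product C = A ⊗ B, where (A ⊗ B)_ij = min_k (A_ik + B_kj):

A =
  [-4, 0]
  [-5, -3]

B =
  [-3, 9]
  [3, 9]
A ⊗ B =
  [-7, 5]
  [-8, 4]

Apply the min-plus product entry-by-entry:
  C[0][0] = min over k of (A[0][0] + B[0][0] = -4 + -3 = -7, A[0][1] + B[1][0] = 0 + 3 = 3) = -7 (attained at k = 0)
  C[0][1] = min over k of (A[0][0] + B[0][1] = -4 + 9 = 5, A[0][1] + B[1][1] = 0 + 9 = 9) = 5 (attained at k = 0)
  C[1][0] = min over k of (A[1][0] + B[0][0] = -5 + -3 = -8, A[1][1] + B[1][0] = -3 + 3 = 0) = -8 (attained at k = 0)
  C[1][1] = min over k of (A[1][0] + B[0][1] = -5 + 9 = 4, A[1][1] + B[1][1] = -3 + 9 = 6) = 4 (attained at k = 0)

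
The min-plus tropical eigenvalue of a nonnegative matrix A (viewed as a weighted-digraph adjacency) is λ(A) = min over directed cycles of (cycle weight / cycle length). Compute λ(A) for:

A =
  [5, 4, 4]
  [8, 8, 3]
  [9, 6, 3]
λ(A) = 3

Enumerate directed cycles and compute their means (weight / length). Sample:
  cycle 0 → 0: weight = 5, length = 1, mean = 5/1 ≈ 5.000
  cycle 1 → 1: weight = 8, length = 1, mean = 8/1 ≈ 8.000
  cycle 2 → 2: weight = 3, length = 1, mean = 3/1 ≈ 3.000
  cycle 0 → 1 → 0: weight = 12, length = 2, mean = 12/2 ≈ 6.000
  cycle 0 → 2 → 0: weight = 13, length = 2, mean = 13/2 ≈ 6.500
  cycle 1 → 0 → 1: weight = 12, length = 2, mean = 12/2 ≈ 6.000
Minimum mean = 3.000, attained e.g. along the cycle 2 → 2 with weight 3 and length 1. So λ(A) = 3/1 = 3.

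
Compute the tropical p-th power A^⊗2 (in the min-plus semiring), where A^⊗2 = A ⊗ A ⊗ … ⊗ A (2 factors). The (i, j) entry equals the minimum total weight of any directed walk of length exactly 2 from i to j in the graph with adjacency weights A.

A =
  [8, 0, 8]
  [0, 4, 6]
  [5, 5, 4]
A^⊗2 =
  [0, 4, 6]
  [4, 0, 8]
  [5, 5, 8]

Each entry (A^⊗2)_ij equals the minimum over all length-2 walks i = v_0 → v_1 → … → v_2 = j of Σ_t A[v_t][v_{t+1}]. For example, for (i, j) = (0, 2) we minimise over 3 possible intermediate vertex sequences; the minimum is 6, attained along the walk 0 → 1 → 2.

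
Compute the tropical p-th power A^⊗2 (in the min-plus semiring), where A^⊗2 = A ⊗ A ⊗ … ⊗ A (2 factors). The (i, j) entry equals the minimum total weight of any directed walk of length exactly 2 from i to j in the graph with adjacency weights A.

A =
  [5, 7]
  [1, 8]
A^⊗2 =
  [8, 12]
  [6, 8]

Each entry (A^⊗2)_ij equals the minimum over all length-2 walks i = v_0 → v_1 → … → v_2 = j of Σ_t A[v_t][v_{t+1}]. For example, for (i, j) = (0, 1) we minimise over 2 possible intermediate vertex sequences; the minimum is 12, attained along the walk 0 → 0 → 1.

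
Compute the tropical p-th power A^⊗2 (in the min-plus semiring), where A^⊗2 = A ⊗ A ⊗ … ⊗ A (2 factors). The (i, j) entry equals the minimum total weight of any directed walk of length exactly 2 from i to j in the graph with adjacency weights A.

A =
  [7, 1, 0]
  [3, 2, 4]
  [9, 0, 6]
A^⊗2 =
  [4, 0, 5]
  [5, 4, 3]
  [3, 2, 4]

Each entry (A^⊗2)_ij equals the minimum over all length-2 walks i = v_0 → v_1 → … → v_2 = j of Σ_t A[v_t][v_{t+1}]. For example, for (i, j) = (0, 2) we minimise over 3 possible intermediate vertex sequences; the minimum is 5, attained along the walk 0 → 1 → 2.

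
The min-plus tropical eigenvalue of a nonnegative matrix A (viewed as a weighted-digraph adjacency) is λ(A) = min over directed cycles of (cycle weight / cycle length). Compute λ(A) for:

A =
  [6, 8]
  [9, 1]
λ(A) = 1

Enumerate directed cycles and compute their means (weight / length). Sample:
  cycle 0 → 0: weight = 6, length = 1, mean = 6/1 ≈ 6.000
  cycle 1 → 1: weight = 1, length = 1, mean = 1/1 ≈ 1.000
  cycle 0 → 1 → 0: weight = 17, length = 2, mean = 17/2 ≈ 8.500
  cycle 1 → 0 → 1: weight = 17, length = 2, mean = 17/2 ≈ 8.500
Minimum mean = 1.000, attained e.g. along the cycle 1 → 1 with weight 1 and length 1. So λ(A) = 1/1 = 1.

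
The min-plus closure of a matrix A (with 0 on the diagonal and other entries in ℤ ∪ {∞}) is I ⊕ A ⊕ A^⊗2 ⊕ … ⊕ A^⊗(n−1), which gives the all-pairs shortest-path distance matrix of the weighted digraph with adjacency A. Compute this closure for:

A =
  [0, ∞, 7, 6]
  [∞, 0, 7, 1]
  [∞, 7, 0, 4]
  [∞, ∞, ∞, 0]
Closure =
  [0, 14, 7, 6]
  [∞, 0, 7, 1]
  [∞, 7, 0, 4]
  [∞, ∞, ∞, 0]

This is the Floyd-Warshall all-pairs shortest-path computation. For each intermediate vertex k = 0, 1, …, 3, update dist[i][j] ← min(dist[i][j], dist[i][k] + dist[k][j]). The final matrix gives, for each (i, j), the minimum total weight of any directed path from i to j (possibly empty when i = j).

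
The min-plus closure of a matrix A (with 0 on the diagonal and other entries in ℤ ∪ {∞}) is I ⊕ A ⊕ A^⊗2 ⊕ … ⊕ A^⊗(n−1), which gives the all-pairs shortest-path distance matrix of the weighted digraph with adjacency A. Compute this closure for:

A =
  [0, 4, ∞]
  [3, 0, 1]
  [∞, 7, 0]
Closure =
  [0, 4, 5]
  [3, 0, 1]
  [10, 7, 0]

This is the Floyd-Warshall all-pairs shortest-path computation. For each intermediate vertex k = 0, 1, …, 2, update dist[i][j] ← min(dist[i][j], dist[i][k] + dist[k][j]). The final matrix gives, for each (i, j), the minimum total weight of any directed path from i to j (possibly empty when i = j).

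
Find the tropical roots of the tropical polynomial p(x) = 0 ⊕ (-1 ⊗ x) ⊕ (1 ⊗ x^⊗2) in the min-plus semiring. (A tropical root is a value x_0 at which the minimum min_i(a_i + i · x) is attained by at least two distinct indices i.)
Roots: {-2, 1}

Each tropical root is a break point of the lower envelope of the lines y = a_i + i · x (there are 3 lines, with slopes 0, 1, ..., 2). Only the lines that attain the minimum somewhere contribute to roots; other lines are dominated. Here the surviving (envelope) indices are i = 2, i = 1, i = 0.
Intersections between consecutive envelope lines give the roots: for adjacent envelope indices i < j the intersection is x = (a_i − a_j) / (j − i). Reading off the sorted break points: {-2, 1}.
Verification: at each break x_0, at least two indices attain the minimum of min_i(a_i + i · x_0).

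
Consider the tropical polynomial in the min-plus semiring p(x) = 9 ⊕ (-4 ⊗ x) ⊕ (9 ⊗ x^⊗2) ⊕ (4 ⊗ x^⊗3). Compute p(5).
p(5) = 1

A tropical monomial a ⊗ x^⊗i evaluates to a + i · x. Evaluating each term at x = 5:
  Term 0 contributes 9 + 0 · 5 = 9
  Term 1 contributes -4 + 1 · 5 = 1
  Term 2 contributes 9 + 2 · 5 = 19
  Term 3 contributes 4 + 3 · 5 = 19
p(5) = ⊕ of these = min[9, 1, 19, 19] = 1.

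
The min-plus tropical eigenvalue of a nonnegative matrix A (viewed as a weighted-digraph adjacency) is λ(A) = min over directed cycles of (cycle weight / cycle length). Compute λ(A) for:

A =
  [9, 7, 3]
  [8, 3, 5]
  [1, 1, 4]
λ(A) = 2

Enumerate directed cycles and compute their means (weight / length). Sample:
  cycle 0 → 0: weight = 9, length = 1, mean = 9/1 ≈ 9.000
  cycle 1 → 1: weight = 3, length = 1, mean = 3/1 ≈ 3.000
  cycle 2 → 2: weight = 4, length = 1, mean = 4/1 ≈ 4.000
  cycle 0 → 1 → 0: weight = 15, length = 2, mean = 15/2 ≈ 7.500
  cycle 0 → 2 → 0: weight = 4, length = 2, mean = 4/2 ≈ 2.000
  cycle 1 → 0 → 1: weight = 15, length = 2, mean = 15/2 ≈ 7.500
Minimum mean = 2.000, attained e.g. along the cycle 0 → 2 → 0 with weight 4 and length 2. So λ(A) = 4/2 = 2.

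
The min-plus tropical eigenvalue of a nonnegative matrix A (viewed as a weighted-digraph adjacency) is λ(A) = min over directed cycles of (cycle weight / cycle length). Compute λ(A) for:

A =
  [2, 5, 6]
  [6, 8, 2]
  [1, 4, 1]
λ(A) = 1

Enumerate directed cycles and compute their means (weight / length). Sample:
  cycle 0 → 0: weight = 2, length = 1, mean = 2/1 ≈ 2.000
  cycle 1 → 1: weight = 8, length = 1, mean = 8/1 ≈ 8.000
  cycle 2 → 2: weight = 1, length = 1, mean = 1/1 ≈ 1.000
  cycle 0 → 1 → 0: weight = 11, length = 2, mean = 11/2 ≈ 5.500
  cycle 0 → 2 → 0: weight = 7, length = 2, mean = 7/2 ≈ 3.500
  cycle 1 → 0 → 1: weight = 11, length = 2, mean = 11/2 ≈ 5.500
Minimum mean = 1.000, attained e.g. along the cycle 2 → 2 with weight 1 and length 1. So λ(A) = 1/1 = 1.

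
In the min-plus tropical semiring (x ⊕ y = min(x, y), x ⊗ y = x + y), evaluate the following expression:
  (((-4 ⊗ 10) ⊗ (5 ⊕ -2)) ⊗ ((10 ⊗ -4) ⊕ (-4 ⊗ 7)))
(((-4 ⊗ 10) ⊗ (5 ⊕ -2)) ⊗ ((10 ⊗ -4) ⊕ (-4 ⊗ 7))) = 7

Expand innermost to outermost. Recall ⊕ takes the minimum of its arguments and ⊗ takes their sum. Working out the expression (((-4 ⊗ 10) ⊗ (5 ⊕ -2)) ⊗ ((10 ⊗ -4) ⊕ (-4 ⊗ 7))) gives 7.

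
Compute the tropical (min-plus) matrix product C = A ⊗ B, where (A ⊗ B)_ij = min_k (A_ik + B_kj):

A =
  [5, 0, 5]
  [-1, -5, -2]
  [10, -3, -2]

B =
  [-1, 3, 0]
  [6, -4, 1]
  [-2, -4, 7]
A ⊗ B =
  [3, -4, 1]
  [-4, -9, -4]
  [-4, -7, -2]

Apply the min-plus product entry-by-entry:
  C[0][0] = min over k of (A[0][0] + B[0][0] = 5 + -1 = 4, A[0][1] + B[1][0] = 0 + 6 = 6, A[0][2] + B[2][0] = 5 + -2 = 3) = 3 (attained at k = 2)
  C[0][1] = min over k of (A[0][0] + B[0][1] = 5 + 3 = 8, A[0][1] + B[1][1] = 0 + -4 = -4, A[0][2] + B[2][1] = 5 + -4 = 1) = -4 (attained at k = 1)
  C[0][2] = min over k of (A[0][0] + B[0][2] = 5 + 0 = 5, A[0][1] + B[1][2] = 0 + 1 = 1, A[0][2] + B[2][2] = 5 + 7 = 12) = 1 (attained at k = 1)
  C[1][0] = min over k of (A[1][0] + B[0][0] = -1 + -1 = -2, A[1][1] + B[1][0] = -5 + 6 = 1, A[1][2] + B[2][0] = -2 + -2 = -4) = -4 (attained at k = 2)
  C[1][1] = min over k of (A[1][0] + B[0][1] = -1 + 3 = 2, A[1][1] + B[1][1] = -5 + -4 = -9, A[1][2] + B[2][1] = -2 + -4 = -6) = -9 (attained at k = 1)
  C[1][2] = min over k of (A[1][0] + B[0][2] = -1 + 0 = -1, A[1][1] + B[1][2] = -5 + 1 = -4, A[1][2] + B[2][2] = -2 + 7 = 5) = -4 (attained at k = 1)
  C[2][0] = min over k of (A[2][0] + B[0][0] = 10 + -1 = 9, A[2][1] + B[1][0] = -3 + 6 = 3, A[2][2] + B[2][0] = -2 + -2 = -4) = -4 (attained at k = 2)
  C[2][1] = min over k of (A[2][0] + B[0][1] = 10 + 3 = 13, A[2][1] + B[1][1] = -3 + -4 = -7, A[2][2] + B[2][1] = -2 + -4 = -6) = -7 (attained at k = 1)
  C[2][2] = min over k of (A[2][0] + B[0][2] = 10 + 0 = 10, A[2][1] + B[1][2] = -3 + 1 = -2, A[2][2] + B[2][2] = -2 + 7 = 5) = -2 (attained at k = 1)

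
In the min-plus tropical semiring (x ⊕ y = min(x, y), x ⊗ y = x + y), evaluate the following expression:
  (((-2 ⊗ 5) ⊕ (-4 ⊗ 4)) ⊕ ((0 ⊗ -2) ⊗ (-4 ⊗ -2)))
(((-2 ⊗ 5) ⊕ (-4 ⊗ 4)) ⊕ ((0 ⊗ -2) ⊗ (-4 ⊗ -2))) = -8

Expand innermost to outermost. Recall ⊕ takes the minimum of its arguments and ⊗ takes their sum. Working out the expression (((-2 ⊗ 5) ⊕ (-4 ⊗ 4)) ⊕ ((0 ⊗ -2) ⊗ (-4 ⊗ -2))) gives -8.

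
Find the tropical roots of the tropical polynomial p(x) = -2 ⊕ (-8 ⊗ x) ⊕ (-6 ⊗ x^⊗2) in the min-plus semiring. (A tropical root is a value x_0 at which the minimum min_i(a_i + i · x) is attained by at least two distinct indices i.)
Roots: {-2, 6}

Each tropical root is a break point of the lower envelope of the lines y = a_i + i · x (there are 3 lines, with slopes 0, 1, ..., 2). Only the lines that attain the minimum somewhere contribute to roots; other lines are dominated. Here the surviving (envelope) indices are i = 2, i = 1, i = 0.
Intersections between consecutive envelope lines give the roots: for adjacent envelope indices i < j the intersection is x = (a_i − a_j) / (j − i). Reading off the sorted break points: {-2, 6}.
Verification: at each break x_0, at least two indices attain the minimum of min_i(a_i + i · x_0).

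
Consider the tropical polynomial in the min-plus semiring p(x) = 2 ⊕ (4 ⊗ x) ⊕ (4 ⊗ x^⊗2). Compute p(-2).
p(-2) = 0

A tropical monomial a ⊗ x^⊗i evaluates to a + i · x. Evaluating each term at x = -2:
  Term 0 contributes 2 + 0 · -2 = 2
  Term 1 contributes 4 + 1 · -2 = 2
  Term 2 contributes 4 + 2 · -2 = 0
p(-2) = ⊕ of these = min[2, 2, 0] = 0.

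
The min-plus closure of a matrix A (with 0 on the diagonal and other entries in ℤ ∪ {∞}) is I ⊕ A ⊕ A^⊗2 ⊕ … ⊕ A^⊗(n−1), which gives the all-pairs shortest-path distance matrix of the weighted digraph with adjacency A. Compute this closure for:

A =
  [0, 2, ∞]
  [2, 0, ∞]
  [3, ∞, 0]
Closure =
  [0, 2, ∞]
  [2, 0, ∞]
  [3, 5, 0]

This is the Floyd-Warshall all-pairs shortest-path computation. For each intermediate vertex k = 0, 1, …, 2, update dist[i][j] ← min(dist[i][j], dist[i][k] + dist[k][j]). The final matrix gives, for each (i, j), the minimum total weight of any directed path from i to j (possibly empty when i = j).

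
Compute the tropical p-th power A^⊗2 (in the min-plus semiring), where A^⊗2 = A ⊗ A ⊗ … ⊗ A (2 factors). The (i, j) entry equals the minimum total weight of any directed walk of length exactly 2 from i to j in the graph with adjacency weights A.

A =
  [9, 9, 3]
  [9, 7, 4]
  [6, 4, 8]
A^⊗2 =
  [9, 7, 11]
  [10, 8, 11]
  [13, 11, 8]

Each entry (A^⊗2)_ij equals the minimum over all length-2 walks i = v_0 → v_1 → … → v_2 = j of Σ_t A[v_t][v_{t+1}]. For example, for (i, j) = (0, 2) we minimise over 3 possible intermediate vertex sequences; the minimum is 11, attained along the walk 0 → 2 → 2.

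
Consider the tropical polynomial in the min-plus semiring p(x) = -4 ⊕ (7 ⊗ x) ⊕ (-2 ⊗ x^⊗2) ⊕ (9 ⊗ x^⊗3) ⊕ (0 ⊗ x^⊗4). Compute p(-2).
p(-2) = -8

A tropical monomial a ⊗ x^⊗i evaluates to a + i · x. Evaluating each term at x = -2:
  Term 0 contributes -4 + 0 · -2 = -4
  Term 1 contributes 7 + 1 · -2 = 5
  Term 2 contributes -2 + 2 · -2 = -6
  Term 3 contributes 9 + 3 · -2 = 3
  Term 4 contributes 0 + 4 · -2 = -8
p(-2) = ⊕ of these = min[-4, 5, -6, 3, -8] = -8.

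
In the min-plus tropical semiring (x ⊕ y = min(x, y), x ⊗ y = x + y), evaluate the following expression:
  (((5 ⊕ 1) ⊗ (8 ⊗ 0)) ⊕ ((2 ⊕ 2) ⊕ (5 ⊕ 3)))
(((5 ⊕ 1) ⊗ (8 ⊗ 0)) ⊕ ((2 ⊕ 2) ⊕ (5 ⊕ 3))) = 2

Expand innermost to outermost. Recall ⊕ takes the minimum of its arguments and ⊗ takes their sum. Working out the expression (((5 ⊕ 1) ⊗ (8 ⊗ 0)) ⊕ ((2 ⊕ 2) ⊕ (5 ⊕ 3))) gives 2.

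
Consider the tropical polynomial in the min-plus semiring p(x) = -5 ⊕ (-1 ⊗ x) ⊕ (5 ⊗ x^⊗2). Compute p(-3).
p(-3) = -5

A tropical monomial a ⊗ x^⊗i evaluates to a + i · x. Evaluating each term at x = -3:
  Term 0 contributes -5 + 0 · -3 = -5
  Term 1 contributes -1 + 1 · -3 = -4
  Term 2 contributes 5 + 2 · -3 = -1
p(-3) = ⊕ of these = min[-5, -4, -1] = -5.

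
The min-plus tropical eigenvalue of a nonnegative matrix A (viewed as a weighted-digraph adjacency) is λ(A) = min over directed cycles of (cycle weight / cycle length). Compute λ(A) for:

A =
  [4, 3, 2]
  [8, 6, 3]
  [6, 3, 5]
λ(A) = 3

Enumerate directed cycles and compute their means (weight / length). Sample:
  cycle 0 → 0: weight = 4, length = 1, mean = 4/1 ≈ 4.000
  cycle 1 → 1: weight = 6, length = 1, mean = 6/1 ≈ 6.000
  cycle 2 → 2: weight = 5, length = 1, mean = 5/1 ≈ 5.000
  cycle 0 → 1 → 0: weight = 11, length = 2, mean = 11/2 ≈ 5.500
  cycle 0 → 2 → 0: weight = 8, length = 2, mean = 8/2 ≈ 4.000
  cycle 1 → 0 → 1: weight = 11, length = 2, mean = 11/2 ≈ 5.500
Minimum mean = 3.000, attained e.g. along the cycle 1 → 2 → 1 with weight 6 and length 2. So λ(A) = 6/2 = 3.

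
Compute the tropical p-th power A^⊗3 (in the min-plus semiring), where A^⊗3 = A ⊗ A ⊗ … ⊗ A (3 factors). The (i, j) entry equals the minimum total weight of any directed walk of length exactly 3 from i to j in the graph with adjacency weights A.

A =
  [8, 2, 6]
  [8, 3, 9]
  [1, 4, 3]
A^⊗3 =
  [10, 8, 12]
  [13, 9, 15]
  [7, 6, 9]

Each entry (A^⊗3)_ij equals the minimum over all length-3 walks i = v_0 → v_1 → … → v_3 = j of Σ_t A[v_t][v_{t+1}]. For example, for (i, j) = (0, 2) we minimise over 9 possible intermediate vertex sequences; the minimum is 12, attained along the walk 0 → 2 → 2 → 2.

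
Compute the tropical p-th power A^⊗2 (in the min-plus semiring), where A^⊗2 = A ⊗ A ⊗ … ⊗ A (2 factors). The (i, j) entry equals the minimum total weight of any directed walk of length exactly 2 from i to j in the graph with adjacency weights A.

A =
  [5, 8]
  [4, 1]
A^⊗2 =
  [10, 9]
  [5, 2]

Each entry (A^⊗2)_ij equals the minimum over all length-2 walks i = v_0 → v_1 → … → v_2 = j of Σ_t A[v_t][v_{t+1}]. For example, for (i, j) = (0, 1) we minimise over 2 possible intermediate vertex sequences; the minimum is 9, attained along the walk 0 → 1 → 1.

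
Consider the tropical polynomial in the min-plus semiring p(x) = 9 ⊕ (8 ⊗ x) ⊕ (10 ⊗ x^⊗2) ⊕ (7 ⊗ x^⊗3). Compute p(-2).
p(-2) = 1

A tropical monomial a ⊗ x^⊗i evaluates to a + i · x. Evaluating each term at x = -2:
  Term 0 contributes 9 + 0 · -2 = 9
  Term 1 contributes 8 + 1 · -2 = 6
  Term 2 contributes 10 + 2 · -2 = 6
  Term 3 contributes 7 + 3 · -2 = 1
p(-2) = ⊕ of these = min[9, 6, 6, 1] = 1.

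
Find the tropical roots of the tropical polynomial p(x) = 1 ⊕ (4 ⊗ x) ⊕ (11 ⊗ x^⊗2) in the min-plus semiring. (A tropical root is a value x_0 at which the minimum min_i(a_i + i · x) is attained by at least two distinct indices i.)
Roots: {-7, -3}

Each tropical root is a break point of the lower envelope of the lines y = a_i + i · x (there are 3 lines, with slopes 0, 1, ..., 2). Only the lines that attain the minimum somewhere contribute to roots; other lines are dominated. Here the surviving (envelope) indices are i = 2, i = 1, i = 0.
Intersections between consecutive envelope lines give the roots: for adjacent envelope indices i < j the intersection is x = (a_i − a_j) / (j − i). Reading off the sorted break points: {-7, -3}.
Verification: at each break x_0, at least two indices attain the minimum of min_i(a_i + i · x_0).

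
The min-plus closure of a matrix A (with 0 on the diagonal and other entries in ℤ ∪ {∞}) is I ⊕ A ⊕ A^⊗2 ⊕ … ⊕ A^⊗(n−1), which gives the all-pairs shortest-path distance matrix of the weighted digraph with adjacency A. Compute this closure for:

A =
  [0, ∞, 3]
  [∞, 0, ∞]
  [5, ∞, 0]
Closure =
  [0, ∞, 3]
  [∞, 0, ∞]
  [5, ∞, 0]

This is the Floyd-Warshall all-pairs shortest-path computation. For each intermediate vertex k = 0, 1, …, 2, update dist[i][j] ← min(dist[i][j], dist[i][k] + dist[k][j]). The final matrix gives, for each (i, j), the minimum total weight of any directed path from i to j (possibly empty when i = j).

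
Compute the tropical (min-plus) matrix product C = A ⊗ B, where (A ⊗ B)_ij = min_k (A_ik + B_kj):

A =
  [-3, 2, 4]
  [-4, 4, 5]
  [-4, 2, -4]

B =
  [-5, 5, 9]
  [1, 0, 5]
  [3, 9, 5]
A ⊗ B =
  [-8, 2, 6]
  [-9, 1, 5]
  [-9, 1, 1]

Apply the min-plus product entry-by-entry:
  C[0][0] = min over k of (A[0][0] + B[0][0] = -3 + -5 = -8, A[0][1] + B[1][0] = 2 + 1 = 3, A[0][2] + B[2][0] = 4 + 3 = 7) = -8 (attained at k = 0)
  C[0][1] = min over k of (A[0][0] + B[0][1] = -3 + 5 = 2, A[0][1] + B[1][1] = 2 + 0 = 2, A[0][2] + B[2][1] = 4 + 9 = 13) = 2 (attained at k = 0)
  C[0][2] = min over k of (A[0][0] + B[0][2] = -3 + 9 = 6, A[0][1] + B[1][2] = 2 + 5 = 7, A[0][2] + B[2][2] = 4 + 5 = 9) = 6 (attained at k = 0)
  C[1][0] = min over k of (A[1][0] + B[0][0] = -4 + -5 = -9, A[1][1] + B[1][0] = 4 + 1 = 5, A[1][2] + B[2][0] = 5 + 3 = 8) = -9 (attained at k = 0)
  C[1][1] = min over k of (A[1][0] + B[0][1] = -4 + 5 = 1, A[1][1] + B[1][1] = 4 + 0 = 4, A[1][2] + B[2][1] = 5 + 9 = 14) = 1 (attained at k = 0)
  C[1][2] = min over k of (A[1][0] + B[0][2] = -4 + 9 = 5, A[1][1] + B[1][2] = 4 + 5 = 9, A[1][2] + B[2][2] = 5 + 5 = 10) = 5 (attained at k = 0)
  C[2][0] = min over k of (A[2][0] + B[0][0] = -4 + -5 = -9, A[2][1] + B[1][0] = 2 + 1 = 3, A[2][2] + B[2][0] = -4 + 3 = -1) = -9 (attained at k = 0)
  C[2][1] = min over k of (A[2][0] + B[0][1] = -4 + 5 = 1, A[2][1] + B[1][1] = 2 + 0 = 2, A[2][2] + B[2][1] = -4 + 9 = 5) = 1 (attained at k = 0)
  C[2][2] = min over k of (A[2][0] + B[0][2] = -4 + 9 = 5, A[2][1] + B[1][2] = 2 + 5 = 7, A[2][2] + B[2][2] = -4 + 5 = 1) = 1 (attained at k = 2)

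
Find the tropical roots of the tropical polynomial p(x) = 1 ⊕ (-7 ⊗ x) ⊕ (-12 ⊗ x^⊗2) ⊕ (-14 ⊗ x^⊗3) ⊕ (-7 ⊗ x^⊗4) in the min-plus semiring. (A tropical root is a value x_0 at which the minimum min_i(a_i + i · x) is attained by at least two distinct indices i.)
Roots: {-7, 2, 5, 8}

Each tropical root is a break point of the lower envelope of the lines y = a_i + i · x (there are 5 lines, with slopes 0, 1, ..., 4). Only the lines that attain the minimum somewhere contribute to roots; other lines are dominated. Here the surviving (envelope) indices are i = 4, i = 3, i = 2, i = 1, i = 0.
Intersections between consecutive envelope lines give the roots: for adjacent envelope indices i < j the intersection is x = (a_i − a_j) / (j − i). Reading off the sorted break points: {-7, 2, 5, 8}.
Verification: at each break x_0, at least two indices attain the minimum of min_i(a_i + i · x_0).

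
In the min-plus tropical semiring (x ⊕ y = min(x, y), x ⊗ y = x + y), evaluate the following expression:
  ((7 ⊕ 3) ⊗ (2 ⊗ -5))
((7 ⊕ 3) ⊗ (2 ⊗ -5)) = 0

Expand innermost to outermost. Recall ⊕ takes the minimum of its arguments and ⊗ takes their sum. Working out the expression ((7 ⊕ 3) ⊗ (2 ⊗ -5)) gives 0.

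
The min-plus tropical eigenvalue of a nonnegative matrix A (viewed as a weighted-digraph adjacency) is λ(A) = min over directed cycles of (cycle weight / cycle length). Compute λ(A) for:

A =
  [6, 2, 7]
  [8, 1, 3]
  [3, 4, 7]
λ(A) = 1

Enumerate directed cycles and compute their means (weight / length). Sample:
  cycle 0 → 0: weight = 6, length = 1, mean = 6/1 ≈ 6.000
  cycle 1 → 1: weight = 1, length = 1, mean = 1/1 ≈ 1.000
  cycle 2 → 2: weight = 7, length = 1, mean = 7/1 ≈ 7.000
  cycle 0 → 1 → 0: weight = 10, length = 2, mean = 10/2 ≈ 5.000
  cycle 0 → 2 → 0: weight = 10, length = 2, mean = 10/2 ≈ 5.000
  cycle 1 → 0 → 1: weight = 10, length = 2, mean = 10/2 ≈ 5.000
Minimum mean = 1.000, attained e.g. along the cycle 1 → 1 with weight 1 and length 1. So λ(A) = 1/1 = 1.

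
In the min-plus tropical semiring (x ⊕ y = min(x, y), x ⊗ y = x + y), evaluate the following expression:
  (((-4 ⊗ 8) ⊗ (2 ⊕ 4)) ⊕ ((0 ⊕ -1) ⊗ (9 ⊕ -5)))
(((-4 ⊗ 8) ⊗ (2 ⊕ 4)) ⊕ ((0 ⊕ -1) ⊗ (9 ⊕ -5))) = -6

Expand innermost to outermost. Recall ⊕ takes the minimum of its arguments and ⊗ takes their sum. Working out the expression (((-4 ⊗ 8) ⊗ (2 ⊕ 4)) ⊕ ((0 ⊕ -1) ⊗ (9 ⊕ -5))) gives -6.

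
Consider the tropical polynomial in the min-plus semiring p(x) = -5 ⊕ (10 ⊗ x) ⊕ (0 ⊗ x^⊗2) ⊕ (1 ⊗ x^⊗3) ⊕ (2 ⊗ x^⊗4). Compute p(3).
p(3) = -5

A tropical monomial a ⊗ x^⊗i evaluates to a + i · x. Evaluating each term at x = 3:
  Term 0 contributes -5 + 0 · 3 = -5
  Term 1 contributes 10 + 1 · 3 = 13
  Term 2 contributes 0 + 2 · 3 = 6
  Term 3 contributes 1 + 3 · 3 = 10
  Term 4 contributes 2 + 4 · 3 = 14
p(3) = ⊕ of these = min[-5, 13, 6, 10, 14] = -5.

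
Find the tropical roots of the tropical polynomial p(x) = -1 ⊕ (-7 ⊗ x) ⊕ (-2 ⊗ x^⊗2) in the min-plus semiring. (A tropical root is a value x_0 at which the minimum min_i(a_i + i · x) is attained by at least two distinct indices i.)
Roots: {-5, 6}

Each tropical root is a break point of the lower envelope of the lines y = a_i + i · x (there are 3 lines, with slopes 0, 1, ..., 2). Only the lines that attain the minimum somewhere contribute to roots; other lines are dominated. Here the surviving (envelope) indices are i = 2, i = 1, i = 0.
Intersections between consecutive envelope lines give the roots: for adjacent envelope indices i < j the intersection is x = (a_i − a_j) / (j − i). Reading off the sorted break points: {-5, 6}.
Verification: at each break x_0, at least two indices attain the minimum of min_i(a_i + i · x_0).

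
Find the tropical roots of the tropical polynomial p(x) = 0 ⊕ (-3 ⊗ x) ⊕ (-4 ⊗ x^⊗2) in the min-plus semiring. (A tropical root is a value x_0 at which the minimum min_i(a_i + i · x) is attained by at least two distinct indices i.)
Roots: {1, 3}

Each tropical root is a break point of the lower envelope of the lines y = a_i + i · x (there are 3 lines, with slopes 0, 1, ..., 2). Only the lines that attain the minimum somewhere contribute to roots; other lines are dominated. Here the surviving (envelope) indices are i = 2, i = 1, i = 0.
Intersections between consecutive envelope lines give the roots: for adjacent envelope indices i < j the intersection is x = (a_i − a_j) / (j − i). Reading off the sorted break points: {1, 3}.
Verification: at each break x_0, at least two indices attain the minimum of min_i(a_i + i · x_0).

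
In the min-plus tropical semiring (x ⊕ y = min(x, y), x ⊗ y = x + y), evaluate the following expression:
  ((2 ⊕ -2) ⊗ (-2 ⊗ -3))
((2 ⊕ -2) ⊗ (-2 ⊗ -3)) = -7

Expand innermost to outermost. Recall ⊕ takes the minimum of its arguments and ⊗ takes their sum. Working out the expression ((2 ⊕ -2) ⊗ (-2 ⊗ -3)) gives -7.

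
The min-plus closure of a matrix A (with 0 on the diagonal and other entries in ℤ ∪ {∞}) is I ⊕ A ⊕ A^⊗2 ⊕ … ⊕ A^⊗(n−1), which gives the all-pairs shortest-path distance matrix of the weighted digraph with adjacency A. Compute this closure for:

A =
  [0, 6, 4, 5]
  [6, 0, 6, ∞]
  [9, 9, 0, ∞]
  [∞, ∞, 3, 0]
Closure =
  [0, 6, 4, 5]
  [6, 0, 6, 11]
  [9, 9, 0, 14]
  [12, 12, 3, 0]

This is the Floyd-Warshall all-pairs shortest-path computation. For each intermediate vertex k = 0, 1, …, 3, update dist[i][j] ← min(dist[i][j], dist[i][k] + dist[k][j]). The final matrix gives, for each (i, j), the minimum total weight of any directed path from i to j (possibly empty when i = j).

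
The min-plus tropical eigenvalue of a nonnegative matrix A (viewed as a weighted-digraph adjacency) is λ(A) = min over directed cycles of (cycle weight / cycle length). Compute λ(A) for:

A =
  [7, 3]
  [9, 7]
λ(A) = 6

Enumerate directed cycles and compute their means (weight / length). Sample:
  cycle 0 → 0: weight = 7, length = 1, mean = 7/1 ≈ 7.000
  cycle 1 → 1: weight = 7, length = 1, mean = 7/1 ≈ 7.000
  cycle 0 → 1 → 0: weight = 12, length = 2, mean = 12/2 ≈ 6.000
  cycle 1 → 0 → 1: weight = 12, length = 2, mean = 12/2 ≈ 6.000
Minimum mean = 6.000, attained e.g. along the cycle 0 → 1 → 0 with weight 12 and length 2. So λ(A) = 12/2 = 6.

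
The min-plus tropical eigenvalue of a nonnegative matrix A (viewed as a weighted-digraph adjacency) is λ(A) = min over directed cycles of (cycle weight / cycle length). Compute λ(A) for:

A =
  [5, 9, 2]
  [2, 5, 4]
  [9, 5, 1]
λ(A) = 1

Enumerate directed cycles and compute their means (weight / length). Sample:
  cycle 0 → 0: weight = 5, length = 1, mean = 5/1 ≈ 5.000
  cycle 1 → 1: weight = 5, length = 1, mean = 5/1 ≈ 5.000
  cycle 2 → 2: weight = 1, length = 1, mean = 1/1 ≈ 1.000
  cycle 0 → 1 → 0: weight = 11, length = 2, mean = 11/2 ≈ 5.500
  cycle 0 → 2 → 0: weight = 11, length = 2, mean = 11/2 ≈ 5.500
  cycle 1 → 0 → 1: weight = 11, length = 2, mean = 11/2 ≈ 5.500
Minimum mean = 1.000, attained e.g. along the cycle 2 → 2 with weight 1 and length 1. So λ(A) = 1/1 = 1.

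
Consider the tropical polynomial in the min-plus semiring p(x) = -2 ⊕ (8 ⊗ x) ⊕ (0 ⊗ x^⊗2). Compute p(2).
p(2) = -2

A tropical monomial a ⊗ x^⊗i evaluates to a + i · x. Evaluating each term at x = 2:
  Term 0 contributes -2 + 0 · 2 = -2
  Term 1 contributes 8 + 1 · 2 = 10
  Term 2 contributes 0 + 2 · 2 = 4
p(2) = ⊕ of these = min[-2, 10, 4] = -2.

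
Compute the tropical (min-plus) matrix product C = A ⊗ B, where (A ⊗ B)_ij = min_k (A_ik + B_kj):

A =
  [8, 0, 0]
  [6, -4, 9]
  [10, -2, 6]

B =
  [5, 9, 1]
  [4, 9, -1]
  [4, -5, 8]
A ⊗ B =
  [4, -5, -1]
  [0, 4, -5]
  [2, 1, -3]

Apply the min-plus product entry-by-entry:
  C[0][0] = min over k of (A[0][0] + B[0][0] = 8 + 5 = 13, A[0][1] + B[1][0] = 0 + 4 = 4, A[0][2] + B[2][0] = 0 + 4 = 4) = 4 (attained at k = 1)
  C[0][1] = min over k of (A[0][0] + B[0][1] = 8 + 9 = 17, A[0][1] + B[1][1] = 0 + 9 = 9, A[0][2] + B[2][1] = 0 + -5 = -5) = -5 (attained at k = 2)
  C[0][2] = min over k of (A[0][0] + B[0][2] = 8 + 1 = 9, A[0][1] + B[1][2] = 0 + -1 = -1, A[0][2] + B[2][2] = 0 + 8 = 8) = -1 (attained at k = 1)
  C[1][0] = min over k of (A[1][0] + B[0][0] = 6 + 5 = 11, A[1][1] + B[1][0] = -4 + 4 = 0, A[1][2] + B[2][0] = 9 + 4 = 13) = 0 (attained at k = 1)
  C[1][1] = min over k of (A[1][0] + B[0][1] = 6 + 9 = 15, A[1][1] + B[1][1] = -4 + 9 = 5, A[1][2] + B[2][1] = 9 + -5 = 4) = 4 (attained at k = 2)
  C[1][2] = min over k of (A[1][0] + B[0][2] = 6 + 1 = 7, A[1][1] + B[1][2] = -4 + -1 = -5, A[1][2] + B[2][2] = 9 + 8 = 17) = -5 (attained at k = 1)
  C[2][0] = min over k of (A[2][0] + B[0][0] = 10 + 5 = 15, A[2][1] + B[1][0] = -2 + 4 = 2, A[2][2] + B[2][0] = 6 + 4 = 10) = 2 (attained at k = 1)
  C[2][1] = min over k of (A[2][0] + B[0][1] = 10 + 9 = 19, A[2][1] + B[1][1] = -2 + 9 = 7, A[2][2] + B[2][1] = 6 + -5 = 1) = 1 (attained at k = 2)
  C[2][2] = min over k of (A[2][0] + B[0][2] = 10 + 1 = 11, A[2][1] + B[1][2] = -2 + -1 = -3, A[2][2] + B[2][2] = 6 + 8 = 14) = -3 (attained at k = 1)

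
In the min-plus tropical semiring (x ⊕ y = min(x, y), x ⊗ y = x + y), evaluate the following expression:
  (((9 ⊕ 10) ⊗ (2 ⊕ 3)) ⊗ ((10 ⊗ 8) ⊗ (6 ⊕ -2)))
(((9 ⊕ 10) ⊗ (2 ⊕ 3)) ⊗ ((10 ⊗ 8) ⊗ (6 ⊕ -2))) = 27

Expand innermost to outermost. Recall ⊕ takes the minimum of its arguments and ⊗ takes their sum. Working out the expression (((9 ⊕ 10) ⊗ (2 ⊕ 3)) ⊗ ((10 ⊗ 8) ⊗ (6 ⊕ -2))) gives 27.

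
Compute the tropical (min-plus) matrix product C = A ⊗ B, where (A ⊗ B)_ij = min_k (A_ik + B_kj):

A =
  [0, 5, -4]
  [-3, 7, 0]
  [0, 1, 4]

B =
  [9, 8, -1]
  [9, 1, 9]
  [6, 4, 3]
A ⊗ B =
  [2, 0, -1]
  [6, 4, -4]
  [9, 2, -1]

Apply the min-plus product entry-by-entry:
  C[0][0] = min over k of (A[0][0] + B[0][0] = 0 + 9 = 9, A[0][1] + B[1][0] = 5 + 9 = 14, A[0][2] + B[2][0] = -4 + 6 = 2) = 2 (attained at k = 2)
  C[0][1] = min over k of (A[0][0] + B[0][1] = 0 + 8 = 8, A[0][1] + B[1][1] = 5 + 1 = 6, A[0][2] + B[2][1] = -4 + 4 = 0) = 0 (attained at k = 2)
  C[0][2] = min over k of (A[0][0] + B[0][2] = 0 + -1 = -1, A[0][1] + B[1][2] = 5 + 9 = 14, A[0][2] + B[2][2] = -4 + 3 = -1) = -1 (attained at k = 0)
  C[1][0] = min over k of (A[1][0] + B[0][0] = -3 + 9 = 6, A[1][1] + B[1][0] = 7 + 9 = 16, A[1][2] + B[2][0] = 0 + 6 = 6) = 6 (attained at k = 0)
  C[1][1] = min over k of (A[1][0] + B[0][1] = -3 + 8 = 5, A[1][1] + B[1][1] = 7 + 1 = 8, A[1][2] + B[2][1] = 0 + 4 = 4) = 4 (attained at k = 2)
  C[1][2] = min over k of (A[1][0] + B[0][2] = -3 + -1 = -4, A[1][1] + B[1][2] = 7 + 9 = 16, A[1][2] + B[2][2] = 0 + 3 = 3) = -4 (attained at k = 0)
  C[2][0] = min over k of (A[2][0] + B[0][0] = 0 + 9 = 9, A[2][1] + B[1][0] = 1 + 9 = 10, A[2][2] + B[2][0] = 4 + 6 = 10) = 9 (attained at k = 0)
  C[2][1] = min over k of (A[2][0] + B[0][1] = 0 + 8 = 8, A[2][1] + B[1][1] = 1 + 1 = 2, A[2][2] + B[2][1] = 4 + 4 = 8) = 2 (attained at k = 1)
  C[2][2] = min over k of (A[2][0] + B[0][2] = 0 + -1 = -1, A[2][1] + B[1][2] = 1 + 9 = 10, A[2][2] + B[2][2] = 4 + 3 = 7) = -1 (attained at k = 0)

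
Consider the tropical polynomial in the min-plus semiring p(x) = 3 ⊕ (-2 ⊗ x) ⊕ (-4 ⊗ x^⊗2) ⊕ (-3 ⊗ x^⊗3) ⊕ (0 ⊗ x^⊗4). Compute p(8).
p(8) = 3

A tropical monomial a ⊗ x^⊗i evaluates to a + i · x. Evaluating each term at x = 8:
  Term 0 contributes 3 + 0 · 8 = 3
  Term 1 contributes -2 + 1 · 8 = 6
  Term 2 contributes -4 + 2 · 8 = 12
  Term 3 contributes -3 + 3 · 8 = 21
  Term 4 contributes 0 + 4 · 8 = 32
p(8) = ⊕ of these = min[3, 6, 12, 21, 32] = 3.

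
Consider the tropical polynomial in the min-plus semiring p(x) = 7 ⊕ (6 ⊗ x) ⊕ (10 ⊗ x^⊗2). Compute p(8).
p(8) = 7

A tropical monomial a ⊗ x^⊗i evaluates to a + i · x. Evaluating each term at x = 8:
  Term 0 contributes 7 + 0 · 8 = 7
  Term 1 contributes 6 + 1 · 8 = 14
  Term 2 contributes 10 + 2 · 8 = 26
p(8) = ⊕ of these = min[7, 14, 26] = 7.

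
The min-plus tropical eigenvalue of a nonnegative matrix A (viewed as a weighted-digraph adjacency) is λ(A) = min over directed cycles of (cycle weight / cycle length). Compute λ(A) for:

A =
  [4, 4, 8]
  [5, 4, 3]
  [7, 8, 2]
λ(A) = 2

Enumerate directed cycles and compute their means (weight / length). Sample:
  cycle 0 → 0: weight = 4, length = 1, mean = 4/1 ≈ 4.000
  cycle 1 → 1: weight = 4, length = 1, mean = 4/1 ≈ 4.000
  cycle 2 → 2: weight = 2, length = 1, mean = 2/1 ≈ 2.000
  cycle 0 → 1 → 0: weight = 9, length = 2, mean = 9/2 ≈ 4.500
  cycle 0 → 2 → 0: weight = 15, length = 2, mean = 15/2 ≈ 7.500
  cycle 1 → 0 → 1: weight = 9, length = 2, mean = 9/2 ≈ 4.500
Minimum mean = 2.000, attained e.g. along the cycle 2 → 2 with weight 2 and length 1. So λ(A) = 2/1 = 2.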